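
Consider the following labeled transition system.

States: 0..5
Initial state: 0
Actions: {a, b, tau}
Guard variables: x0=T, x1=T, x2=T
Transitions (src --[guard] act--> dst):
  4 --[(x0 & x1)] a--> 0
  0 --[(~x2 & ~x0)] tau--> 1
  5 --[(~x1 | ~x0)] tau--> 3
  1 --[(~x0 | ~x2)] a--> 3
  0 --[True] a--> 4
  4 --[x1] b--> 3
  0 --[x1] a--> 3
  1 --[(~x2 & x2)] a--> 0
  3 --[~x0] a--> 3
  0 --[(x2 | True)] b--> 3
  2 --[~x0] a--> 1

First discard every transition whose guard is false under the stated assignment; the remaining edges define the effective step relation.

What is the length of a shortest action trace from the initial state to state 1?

Breadth-first toward 1:
  depth 0: {0}
  depth 1: {3,4}
1 never appears.

Answer: UNREACHABLE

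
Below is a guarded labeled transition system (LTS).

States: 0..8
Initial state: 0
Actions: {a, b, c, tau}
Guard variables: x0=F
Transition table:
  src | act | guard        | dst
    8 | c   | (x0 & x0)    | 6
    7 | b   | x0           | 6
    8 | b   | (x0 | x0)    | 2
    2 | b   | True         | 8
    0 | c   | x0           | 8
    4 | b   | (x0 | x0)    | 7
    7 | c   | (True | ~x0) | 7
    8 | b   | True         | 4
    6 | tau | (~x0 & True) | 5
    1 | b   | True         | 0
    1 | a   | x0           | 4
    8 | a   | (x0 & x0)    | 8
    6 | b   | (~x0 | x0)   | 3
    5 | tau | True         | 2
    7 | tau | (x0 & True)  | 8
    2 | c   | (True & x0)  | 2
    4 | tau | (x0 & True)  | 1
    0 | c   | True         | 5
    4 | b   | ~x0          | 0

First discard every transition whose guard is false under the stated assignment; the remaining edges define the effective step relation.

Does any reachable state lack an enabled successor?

Reachable = {0,2,4,5,8}
  0: c→5  [1 out]
  2: b→8  [1 out]
  4: b→0  [1 out]
  5: tau→2  [1 out]
  8: b→4  [1 out]

Answer: DEADLOCK-FREE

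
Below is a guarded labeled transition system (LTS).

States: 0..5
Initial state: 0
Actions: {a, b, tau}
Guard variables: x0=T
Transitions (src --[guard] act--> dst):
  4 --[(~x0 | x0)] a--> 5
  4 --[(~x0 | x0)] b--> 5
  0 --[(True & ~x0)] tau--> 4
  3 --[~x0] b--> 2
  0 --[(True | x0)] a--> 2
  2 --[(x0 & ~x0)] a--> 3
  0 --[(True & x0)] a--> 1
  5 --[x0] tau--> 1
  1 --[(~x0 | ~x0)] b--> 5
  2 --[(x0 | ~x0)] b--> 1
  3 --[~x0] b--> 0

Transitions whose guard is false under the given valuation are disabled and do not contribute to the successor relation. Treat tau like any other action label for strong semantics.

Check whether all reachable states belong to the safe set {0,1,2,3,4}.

Answer: INVARIANT HOLDS

Working:
Inv-set: {0,1,2,3,4}
R = {0,1,2}
  0: safe
  1: safe
  2: safe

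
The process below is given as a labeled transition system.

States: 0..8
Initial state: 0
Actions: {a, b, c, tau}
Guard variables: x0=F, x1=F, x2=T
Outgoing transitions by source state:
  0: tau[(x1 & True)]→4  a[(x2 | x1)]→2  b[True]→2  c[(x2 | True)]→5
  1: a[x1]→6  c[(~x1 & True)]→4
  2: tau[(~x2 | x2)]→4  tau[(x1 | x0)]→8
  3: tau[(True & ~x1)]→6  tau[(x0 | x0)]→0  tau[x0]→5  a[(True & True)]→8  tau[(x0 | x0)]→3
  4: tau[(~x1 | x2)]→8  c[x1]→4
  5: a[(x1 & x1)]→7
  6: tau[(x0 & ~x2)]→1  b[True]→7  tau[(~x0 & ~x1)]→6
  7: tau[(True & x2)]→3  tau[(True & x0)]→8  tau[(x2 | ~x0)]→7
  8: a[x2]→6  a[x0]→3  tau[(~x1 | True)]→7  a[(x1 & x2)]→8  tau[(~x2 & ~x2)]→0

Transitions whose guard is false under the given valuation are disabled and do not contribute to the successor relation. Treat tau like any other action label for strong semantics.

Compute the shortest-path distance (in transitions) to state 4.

Layered search for 4:
  L0 = {0}
  L1 = {2,5}
  L2 = {4}
first hit 4 at d=2 via a·tau

Answer: 2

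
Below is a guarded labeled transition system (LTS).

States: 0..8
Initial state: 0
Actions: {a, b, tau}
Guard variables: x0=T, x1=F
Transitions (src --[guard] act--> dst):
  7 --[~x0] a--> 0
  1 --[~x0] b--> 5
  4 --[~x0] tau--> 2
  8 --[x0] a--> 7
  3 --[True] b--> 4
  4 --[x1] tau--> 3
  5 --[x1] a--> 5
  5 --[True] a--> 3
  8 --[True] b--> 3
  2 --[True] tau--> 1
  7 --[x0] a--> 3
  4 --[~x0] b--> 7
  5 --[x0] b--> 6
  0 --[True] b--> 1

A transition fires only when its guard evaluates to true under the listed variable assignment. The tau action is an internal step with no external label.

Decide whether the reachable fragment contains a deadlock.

Answer: DEADLOCK at state 1

Trace:
Reach set: {0,1}
  0: b→1  [deg 1]
  1: ∅  [no exit]
trace reaching 1: b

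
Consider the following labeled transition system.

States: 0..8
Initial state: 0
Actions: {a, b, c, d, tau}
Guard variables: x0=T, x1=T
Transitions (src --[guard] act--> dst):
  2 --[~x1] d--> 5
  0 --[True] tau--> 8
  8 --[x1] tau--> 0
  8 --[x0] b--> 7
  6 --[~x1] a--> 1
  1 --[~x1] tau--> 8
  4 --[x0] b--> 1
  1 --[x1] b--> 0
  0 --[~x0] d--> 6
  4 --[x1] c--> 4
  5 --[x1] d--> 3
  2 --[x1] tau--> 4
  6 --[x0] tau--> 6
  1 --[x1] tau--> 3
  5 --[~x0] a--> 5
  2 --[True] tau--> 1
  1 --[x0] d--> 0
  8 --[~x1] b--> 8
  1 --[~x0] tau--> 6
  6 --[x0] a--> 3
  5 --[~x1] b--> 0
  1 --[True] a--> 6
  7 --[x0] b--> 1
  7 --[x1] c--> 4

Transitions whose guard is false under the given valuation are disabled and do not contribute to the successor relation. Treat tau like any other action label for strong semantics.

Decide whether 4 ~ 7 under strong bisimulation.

Refine partition for ~:
  round 0: {{0,1,2,3,4,5,6,7,8}}
  round 1: {{0,2},{1},{3},{4,7},{5},{6},{8}}
  round 2: {{0},{1},{2},{3},{4,7},{5},{6},{8}}
Fixed point at round 3; 8 class(es).
class of 4: {4,7}; class of 7: {4,7}

Answer: BISIMILAR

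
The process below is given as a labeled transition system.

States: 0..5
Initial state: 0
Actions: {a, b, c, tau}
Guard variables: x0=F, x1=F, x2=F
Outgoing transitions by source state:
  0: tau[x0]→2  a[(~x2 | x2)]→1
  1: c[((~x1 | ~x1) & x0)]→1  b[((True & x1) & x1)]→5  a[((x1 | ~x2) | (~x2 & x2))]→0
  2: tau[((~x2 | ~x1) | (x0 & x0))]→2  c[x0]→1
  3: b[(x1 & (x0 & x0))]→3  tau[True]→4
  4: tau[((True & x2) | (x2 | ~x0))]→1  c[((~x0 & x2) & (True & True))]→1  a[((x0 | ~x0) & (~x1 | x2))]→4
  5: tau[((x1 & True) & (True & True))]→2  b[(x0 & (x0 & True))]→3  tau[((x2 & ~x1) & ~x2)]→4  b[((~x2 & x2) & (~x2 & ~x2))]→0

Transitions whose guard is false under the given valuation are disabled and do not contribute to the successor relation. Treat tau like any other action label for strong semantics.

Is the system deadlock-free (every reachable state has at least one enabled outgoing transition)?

Answer: DEADLOCK-FREE

Working:
Reach set: {0,1}
  0: a→1  [deg 1]
  1: a→0  [deg 1]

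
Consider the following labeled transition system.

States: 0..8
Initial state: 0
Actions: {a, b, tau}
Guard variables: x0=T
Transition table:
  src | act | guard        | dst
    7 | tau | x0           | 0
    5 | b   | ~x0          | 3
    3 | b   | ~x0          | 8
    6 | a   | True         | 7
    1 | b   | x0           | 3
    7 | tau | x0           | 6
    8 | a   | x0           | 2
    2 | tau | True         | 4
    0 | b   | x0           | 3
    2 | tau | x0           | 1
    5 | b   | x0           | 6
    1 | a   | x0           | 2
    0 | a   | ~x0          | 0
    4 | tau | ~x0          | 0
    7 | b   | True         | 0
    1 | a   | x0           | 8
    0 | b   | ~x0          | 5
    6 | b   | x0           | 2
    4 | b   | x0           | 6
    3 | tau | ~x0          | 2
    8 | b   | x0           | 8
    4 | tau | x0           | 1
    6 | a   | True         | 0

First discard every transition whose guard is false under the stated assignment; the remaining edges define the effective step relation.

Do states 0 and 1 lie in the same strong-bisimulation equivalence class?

Answer: NOT BISIMILAR

Trace:
Bisimulation quotient by refinement:
  π0 = {{0,1,2,3,4,5,6,7,8}}
  π1 = {{0,5},{1,6,8},{2},{3},{4,7}}
  π2 = {{0},{1},{2},{3},{4},{5},{6},{7},{8}}
stable after 3 split(s): 9 block(s)
class of 0: {0}; class of 1: {1}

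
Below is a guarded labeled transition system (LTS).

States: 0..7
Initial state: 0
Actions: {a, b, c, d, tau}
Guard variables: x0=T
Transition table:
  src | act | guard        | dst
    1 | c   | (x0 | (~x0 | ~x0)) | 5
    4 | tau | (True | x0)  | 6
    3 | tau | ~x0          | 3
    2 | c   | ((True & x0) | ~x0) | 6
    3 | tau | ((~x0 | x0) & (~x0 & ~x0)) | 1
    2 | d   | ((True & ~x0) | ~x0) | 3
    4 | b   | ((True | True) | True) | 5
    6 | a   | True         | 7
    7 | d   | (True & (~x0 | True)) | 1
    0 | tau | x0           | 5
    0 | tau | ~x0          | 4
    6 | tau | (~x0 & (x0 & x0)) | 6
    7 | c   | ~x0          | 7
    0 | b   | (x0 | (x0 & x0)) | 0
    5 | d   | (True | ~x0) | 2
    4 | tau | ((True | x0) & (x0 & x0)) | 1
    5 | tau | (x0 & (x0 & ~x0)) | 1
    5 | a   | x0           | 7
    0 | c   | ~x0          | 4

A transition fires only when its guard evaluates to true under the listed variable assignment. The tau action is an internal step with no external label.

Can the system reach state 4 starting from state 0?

Answer: UNREACHABLE

Analysis:
11 transition(s) survive guard evaluation.
Layer 0: {0}
Layer 1: {5}  now seen {0,5}
Layer 2: {2,7}  now seen {0,2,5,7}
Layer 3: {1,6}  now seen {0,1,2,5,6,7}
R = {0,1,2,5,6,7}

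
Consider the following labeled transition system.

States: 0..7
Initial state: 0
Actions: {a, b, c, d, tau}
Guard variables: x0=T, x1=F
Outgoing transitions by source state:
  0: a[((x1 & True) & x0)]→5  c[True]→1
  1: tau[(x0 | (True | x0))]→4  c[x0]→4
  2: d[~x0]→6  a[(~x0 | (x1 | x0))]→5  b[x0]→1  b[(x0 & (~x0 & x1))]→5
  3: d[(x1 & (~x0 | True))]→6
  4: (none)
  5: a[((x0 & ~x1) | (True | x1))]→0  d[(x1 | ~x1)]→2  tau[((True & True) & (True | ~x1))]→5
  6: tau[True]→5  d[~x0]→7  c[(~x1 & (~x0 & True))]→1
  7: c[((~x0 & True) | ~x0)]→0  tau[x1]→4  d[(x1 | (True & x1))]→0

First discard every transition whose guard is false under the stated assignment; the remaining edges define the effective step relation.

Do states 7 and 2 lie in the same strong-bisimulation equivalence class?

Compute ~ classes (split until stable):
  round 0: {{0,1,2,3,4,5,6,7}}
  round 1: {{0},{1},{2},{3,4,7},{5},{6}}
Fixed point at round 2; 6 class(es).
[7]={3,4,7}  [2]={2}

Answer: NOT BISIMILAR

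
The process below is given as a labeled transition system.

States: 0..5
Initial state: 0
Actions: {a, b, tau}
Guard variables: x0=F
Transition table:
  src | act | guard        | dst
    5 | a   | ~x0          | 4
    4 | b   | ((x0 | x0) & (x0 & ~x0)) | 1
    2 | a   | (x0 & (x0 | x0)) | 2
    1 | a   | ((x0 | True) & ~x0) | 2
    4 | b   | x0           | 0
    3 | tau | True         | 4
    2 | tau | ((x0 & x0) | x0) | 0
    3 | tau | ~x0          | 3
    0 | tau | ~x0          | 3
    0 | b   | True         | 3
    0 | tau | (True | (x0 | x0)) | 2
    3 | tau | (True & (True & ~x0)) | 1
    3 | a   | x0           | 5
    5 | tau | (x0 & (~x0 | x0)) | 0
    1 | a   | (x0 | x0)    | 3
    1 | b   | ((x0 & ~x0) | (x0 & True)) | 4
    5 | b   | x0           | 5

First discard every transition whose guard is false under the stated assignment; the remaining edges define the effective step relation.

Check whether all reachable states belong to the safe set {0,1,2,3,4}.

Answer: INVARIANT HOLDS

Working:
Inv-set: {0,1,2,3,4}
R = {0,1,2,3,4}
  0: ok
  1: ok
  2: ok
  3: ok
  4: ok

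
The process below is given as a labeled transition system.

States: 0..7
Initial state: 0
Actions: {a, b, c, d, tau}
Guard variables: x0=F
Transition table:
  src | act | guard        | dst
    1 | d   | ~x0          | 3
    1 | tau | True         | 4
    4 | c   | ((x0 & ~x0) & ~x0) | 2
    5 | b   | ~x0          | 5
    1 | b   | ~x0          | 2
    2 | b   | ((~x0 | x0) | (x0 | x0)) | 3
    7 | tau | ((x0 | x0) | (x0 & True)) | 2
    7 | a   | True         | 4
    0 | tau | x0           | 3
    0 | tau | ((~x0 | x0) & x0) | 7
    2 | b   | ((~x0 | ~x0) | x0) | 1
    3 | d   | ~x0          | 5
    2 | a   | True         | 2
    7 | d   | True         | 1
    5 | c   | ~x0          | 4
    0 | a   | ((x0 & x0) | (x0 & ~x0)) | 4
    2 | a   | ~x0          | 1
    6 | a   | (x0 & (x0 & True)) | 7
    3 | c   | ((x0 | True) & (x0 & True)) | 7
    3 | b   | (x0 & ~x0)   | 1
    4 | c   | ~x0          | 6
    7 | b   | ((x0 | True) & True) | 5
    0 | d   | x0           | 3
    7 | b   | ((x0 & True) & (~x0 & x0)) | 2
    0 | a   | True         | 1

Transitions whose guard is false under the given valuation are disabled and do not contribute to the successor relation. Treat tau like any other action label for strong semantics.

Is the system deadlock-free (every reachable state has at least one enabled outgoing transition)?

R = {0,1,2,3,4,5,6}
  0: a→1  [deg 1]
  1: b→2  d→3  tau→4  [deg 3]
  2: a→1  a→2  b→1  b→3  [deg 4]
  3: d→5  [deg 1]
  4: c→6  [deg 1]
  5: b→5  c→4  [deg 2]
  6: ∅  [STUCK]
Path to 6: a·tau·c

Answer: DEADLOCK at state 6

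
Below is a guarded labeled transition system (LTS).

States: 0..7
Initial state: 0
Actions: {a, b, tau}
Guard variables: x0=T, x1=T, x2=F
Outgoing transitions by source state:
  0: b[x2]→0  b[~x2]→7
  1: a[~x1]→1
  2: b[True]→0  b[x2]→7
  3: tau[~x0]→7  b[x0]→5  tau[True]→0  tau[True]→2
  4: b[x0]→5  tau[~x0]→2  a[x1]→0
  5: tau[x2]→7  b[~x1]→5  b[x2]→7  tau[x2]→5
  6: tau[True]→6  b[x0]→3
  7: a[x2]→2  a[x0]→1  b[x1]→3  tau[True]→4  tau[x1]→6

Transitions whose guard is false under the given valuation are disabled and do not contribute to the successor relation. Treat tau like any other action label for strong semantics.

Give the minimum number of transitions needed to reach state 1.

Answer: 2

Trace:
Breadth-first toward 1:
  depth 0: {0}
  depth 1: {7}
  depth 2: {1,3,4,6}
1 enters at depth 2; path b·a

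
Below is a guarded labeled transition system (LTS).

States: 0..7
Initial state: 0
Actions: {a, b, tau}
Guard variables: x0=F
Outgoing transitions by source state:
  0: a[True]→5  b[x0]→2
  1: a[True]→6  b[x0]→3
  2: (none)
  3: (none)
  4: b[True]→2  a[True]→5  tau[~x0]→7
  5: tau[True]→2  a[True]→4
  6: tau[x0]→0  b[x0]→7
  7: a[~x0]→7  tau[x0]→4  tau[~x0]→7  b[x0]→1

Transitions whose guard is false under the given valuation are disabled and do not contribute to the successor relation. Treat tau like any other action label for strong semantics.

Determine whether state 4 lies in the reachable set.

9 transition(s) survive guard evaluation.
L0 = {0}
L1 = {5}  cumulative {0,5}
L2 = {2,4}  cumulative {0,2,4,5}
L3 = {7}  cumulative {0,2,4,5,7}
Reach set: {0,2,4,5,7}
Path to 4: a·a

Answer: REACHABLE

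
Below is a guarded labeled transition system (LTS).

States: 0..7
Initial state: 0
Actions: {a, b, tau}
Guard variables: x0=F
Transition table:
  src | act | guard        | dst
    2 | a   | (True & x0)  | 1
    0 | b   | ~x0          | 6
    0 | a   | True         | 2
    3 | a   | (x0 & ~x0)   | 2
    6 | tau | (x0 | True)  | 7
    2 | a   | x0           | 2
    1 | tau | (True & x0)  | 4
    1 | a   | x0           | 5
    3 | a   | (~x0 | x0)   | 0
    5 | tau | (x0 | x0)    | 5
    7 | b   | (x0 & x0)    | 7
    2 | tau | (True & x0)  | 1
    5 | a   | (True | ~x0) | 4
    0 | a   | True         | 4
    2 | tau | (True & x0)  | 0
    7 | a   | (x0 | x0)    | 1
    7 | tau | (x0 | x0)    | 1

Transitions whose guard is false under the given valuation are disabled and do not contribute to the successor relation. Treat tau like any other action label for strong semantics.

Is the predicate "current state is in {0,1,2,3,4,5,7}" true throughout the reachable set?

Answer: INVARIANT VIOLATED at state 6

Analysis:
Safe = {0,1,2,3,4,5,7}
Reach set: {0,2,4,6,7}
  0: ok
  2: ok
  4: ok
  6: VIOLATES
  7: ok
counterexample path to 6: b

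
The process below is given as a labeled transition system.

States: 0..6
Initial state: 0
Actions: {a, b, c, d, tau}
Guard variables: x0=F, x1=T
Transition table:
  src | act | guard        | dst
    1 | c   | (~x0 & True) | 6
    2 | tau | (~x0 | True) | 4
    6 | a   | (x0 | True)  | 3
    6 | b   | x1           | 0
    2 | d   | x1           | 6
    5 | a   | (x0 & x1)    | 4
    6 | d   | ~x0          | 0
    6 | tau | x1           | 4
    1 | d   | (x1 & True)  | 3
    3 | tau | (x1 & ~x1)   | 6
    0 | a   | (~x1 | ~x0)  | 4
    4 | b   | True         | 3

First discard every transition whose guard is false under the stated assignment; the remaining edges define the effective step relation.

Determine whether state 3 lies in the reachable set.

10 transition(s) survive guard evaluation.
depth 0: {0}
depth 1: {4}  total {0,4}
depth 2: {3}  total {0,3,4}
Reach set: {0,3,4}
Path to 3: a·b

Answer: REACHABLE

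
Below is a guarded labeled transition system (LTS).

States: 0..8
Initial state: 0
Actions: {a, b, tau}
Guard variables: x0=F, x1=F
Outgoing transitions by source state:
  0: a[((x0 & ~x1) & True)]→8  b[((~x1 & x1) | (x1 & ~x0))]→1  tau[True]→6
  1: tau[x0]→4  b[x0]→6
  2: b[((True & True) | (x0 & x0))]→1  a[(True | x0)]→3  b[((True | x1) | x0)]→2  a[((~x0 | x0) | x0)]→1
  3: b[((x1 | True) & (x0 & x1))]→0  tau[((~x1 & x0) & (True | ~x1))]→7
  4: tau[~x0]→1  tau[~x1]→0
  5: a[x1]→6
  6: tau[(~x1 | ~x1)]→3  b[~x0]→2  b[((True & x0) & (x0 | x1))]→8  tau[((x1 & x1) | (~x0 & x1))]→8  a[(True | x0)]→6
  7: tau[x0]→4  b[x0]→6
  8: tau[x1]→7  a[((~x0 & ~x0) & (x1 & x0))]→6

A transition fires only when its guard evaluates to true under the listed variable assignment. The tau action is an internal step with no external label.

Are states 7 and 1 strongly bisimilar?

Answer: BISIMILAR

Trace:
Refine partition for ~:
  round 0: {{0,1,2,3,4,5,6,7,8}}
  round 1: {{0,4},{1,3,5,7,8},{2},{6}}
  round 2: {{0},{1,3,5,7,8},{2},{4},{6}}
Fixed point at round 3; 5 class(es).
class of 7: {1,3,5,7,8}; class of 1: {1,3,5,7,8}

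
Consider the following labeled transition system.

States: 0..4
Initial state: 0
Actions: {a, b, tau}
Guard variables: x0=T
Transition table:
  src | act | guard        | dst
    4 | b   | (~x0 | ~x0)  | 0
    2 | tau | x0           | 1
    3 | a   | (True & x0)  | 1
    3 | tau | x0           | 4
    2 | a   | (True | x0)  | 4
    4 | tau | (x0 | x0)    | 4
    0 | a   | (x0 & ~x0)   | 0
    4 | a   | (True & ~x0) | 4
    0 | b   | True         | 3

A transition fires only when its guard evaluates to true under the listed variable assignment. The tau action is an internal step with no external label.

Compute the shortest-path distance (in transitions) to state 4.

Answer: 2

Trace:
Layered search for 4:
  depth 0: {0}
  depth 1: {3}
  depth 2: {1,4}
depth(4)=2, e.g. b·tau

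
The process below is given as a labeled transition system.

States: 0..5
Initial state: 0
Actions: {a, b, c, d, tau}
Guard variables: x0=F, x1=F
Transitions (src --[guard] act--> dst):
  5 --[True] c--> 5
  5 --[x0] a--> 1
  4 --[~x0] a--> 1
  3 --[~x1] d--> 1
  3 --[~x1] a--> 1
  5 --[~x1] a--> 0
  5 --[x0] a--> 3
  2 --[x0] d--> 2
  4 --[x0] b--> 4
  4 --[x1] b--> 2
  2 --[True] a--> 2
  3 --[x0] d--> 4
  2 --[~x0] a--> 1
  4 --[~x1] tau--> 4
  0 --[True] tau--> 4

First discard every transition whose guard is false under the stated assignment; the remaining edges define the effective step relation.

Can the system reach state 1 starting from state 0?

Guard filter leaves 9 enabled edge(s).
Layer 0: {0}
Layer 1: {4}  cumulative {0,4}
Layer 2: {1}  cumulative {0,1,4}
Reachable = {0,1,4}
trace reaching 1: tau·a

Answer: REACHABLE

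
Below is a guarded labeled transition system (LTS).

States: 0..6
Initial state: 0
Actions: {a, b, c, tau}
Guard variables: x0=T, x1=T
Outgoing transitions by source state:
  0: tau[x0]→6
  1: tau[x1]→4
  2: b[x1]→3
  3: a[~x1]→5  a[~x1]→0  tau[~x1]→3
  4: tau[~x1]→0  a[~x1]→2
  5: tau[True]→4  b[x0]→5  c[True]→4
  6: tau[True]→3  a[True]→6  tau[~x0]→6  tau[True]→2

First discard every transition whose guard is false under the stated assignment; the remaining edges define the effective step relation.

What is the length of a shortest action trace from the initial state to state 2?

BFS to 2:
  Layer 0: {0}
  Layer 1: {6}
  Layer 2: {2,3}
first hit 2 at d=2 via tau·tau

Answer: 2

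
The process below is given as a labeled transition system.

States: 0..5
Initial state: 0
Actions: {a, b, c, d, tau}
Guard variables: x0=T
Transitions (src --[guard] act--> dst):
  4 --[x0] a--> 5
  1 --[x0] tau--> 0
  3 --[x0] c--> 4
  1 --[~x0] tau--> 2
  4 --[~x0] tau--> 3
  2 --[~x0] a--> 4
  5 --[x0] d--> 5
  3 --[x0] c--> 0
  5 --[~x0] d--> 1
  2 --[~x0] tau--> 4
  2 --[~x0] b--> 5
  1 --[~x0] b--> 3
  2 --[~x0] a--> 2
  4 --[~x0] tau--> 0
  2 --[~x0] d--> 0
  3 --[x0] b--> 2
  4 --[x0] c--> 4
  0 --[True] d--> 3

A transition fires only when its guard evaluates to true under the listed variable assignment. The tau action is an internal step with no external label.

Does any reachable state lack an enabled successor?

Reachable = {0,2,3,4,5}
  0: d→3  [1 exit(s)]
  2: ∅  [STUCK]
  3: b→2  c→0  c→4  [3 exit(s)]
  4: a→5  c→4  [2 exit(s)]
  5: d→5  [1 exit(s)]
witness 2: d·b

Answer: DEADLOCK at state 2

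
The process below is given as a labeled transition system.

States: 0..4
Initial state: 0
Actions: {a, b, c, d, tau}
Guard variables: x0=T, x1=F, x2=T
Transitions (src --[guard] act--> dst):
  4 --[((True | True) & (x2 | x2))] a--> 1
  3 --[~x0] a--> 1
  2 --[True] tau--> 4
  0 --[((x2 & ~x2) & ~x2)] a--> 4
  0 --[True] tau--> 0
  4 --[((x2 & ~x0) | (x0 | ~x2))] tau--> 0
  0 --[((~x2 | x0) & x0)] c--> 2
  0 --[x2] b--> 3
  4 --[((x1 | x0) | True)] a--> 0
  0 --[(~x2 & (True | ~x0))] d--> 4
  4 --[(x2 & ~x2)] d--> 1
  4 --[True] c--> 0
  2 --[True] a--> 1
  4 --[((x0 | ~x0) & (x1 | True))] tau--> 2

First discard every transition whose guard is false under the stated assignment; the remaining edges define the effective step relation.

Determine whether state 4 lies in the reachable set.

Answer: REACHABLE

Analysis:
Guard filter leaves 10 enabled edge(s).
L0 = {0}
L1 = {2,3}  now seen {0,2,3}
L2 = {1,4}  now seen {0,1,2,3,4}
Reach set: {0,1,2,3,4}
trace reaching 4: c·tau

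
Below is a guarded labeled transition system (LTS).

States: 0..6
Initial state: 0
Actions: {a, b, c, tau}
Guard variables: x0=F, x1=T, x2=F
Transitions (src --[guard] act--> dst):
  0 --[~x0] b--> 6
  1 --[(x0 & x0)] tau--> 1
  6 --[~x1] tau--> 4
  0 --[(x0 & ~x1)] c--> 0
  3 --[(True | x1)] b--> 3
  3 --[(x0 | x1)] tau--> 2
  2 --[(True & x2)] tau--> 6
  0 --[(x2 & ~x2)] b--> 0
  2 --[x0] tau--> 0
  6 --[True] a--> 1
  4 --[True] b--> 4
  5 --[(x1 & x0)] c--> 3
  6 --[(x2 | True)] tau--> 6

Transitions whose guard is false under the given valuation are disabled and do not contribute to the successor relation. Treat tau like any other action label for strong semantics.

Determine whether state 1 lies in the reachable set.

6 transition(s) survive guard evaluation.
Layer 0: {0}
Layer 1: {6}  now seen {0,6}
Layer 2: {1}  now seen {0,1,6}
R = {0,1,6}
witness 1: b·a

Answer: REACHABLE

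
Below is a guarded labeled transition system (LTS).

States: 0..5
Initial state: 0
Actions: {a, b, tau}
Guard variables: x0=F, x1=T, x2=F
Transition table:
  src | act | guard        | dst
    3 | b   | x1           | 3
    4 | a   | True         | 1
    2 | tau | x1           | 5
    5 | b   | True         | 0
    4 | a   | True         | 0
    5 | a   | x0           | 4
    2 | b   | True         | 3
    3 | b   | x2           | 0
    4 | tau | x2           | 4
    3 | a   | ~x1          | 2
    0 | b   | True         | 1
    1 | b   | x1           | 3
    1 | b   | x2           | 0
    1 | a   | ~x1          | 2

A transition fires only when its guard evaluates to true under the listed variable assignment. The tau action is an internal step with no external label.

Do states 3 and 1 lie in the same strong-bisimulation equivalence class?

Answer: BISIMILAR

Analysis:
Refine partition for ~:
  π0 = {{0,1,2,3,4,5}}
  π1 = {{0,1,3,5},{2},{4}}
stable after 2 split(s): 3 block(s)
class of 3: {0,1,3,5}; class of 1: {0,1,3,5}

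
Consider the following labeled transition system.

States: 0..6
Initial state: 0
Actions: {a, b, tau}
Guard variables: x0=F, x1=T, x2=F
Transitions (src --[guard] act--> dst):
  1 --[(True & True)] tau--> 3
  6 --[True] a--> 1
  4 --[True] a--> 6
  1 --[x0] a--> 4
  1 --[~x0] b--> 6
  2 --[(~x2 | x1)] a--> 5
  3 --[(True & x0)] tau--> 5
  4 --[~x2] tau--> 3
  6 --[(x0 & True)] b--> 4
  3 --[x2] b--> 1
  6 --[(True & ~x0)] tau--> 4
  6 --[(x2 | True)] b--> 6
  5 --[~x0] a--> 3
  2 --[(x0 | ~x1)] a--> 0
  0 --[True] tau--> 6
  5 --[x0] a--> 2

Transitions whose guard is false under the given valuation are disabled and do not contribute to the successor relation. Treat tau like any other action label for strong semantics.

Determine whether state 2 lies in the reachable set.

Answer: UNREACHABLE

Trace:
Guard filter leaves 10 enabled edge(s).
Layer 0: {0}
Layer 1: {6}  now seen {0,6}
Layer 2: {1,4}  now seen {0,1,4,6}
Layer 3: {3}  now seen {0,1,3,4,6}
Reachable = {0,1,3,4,6}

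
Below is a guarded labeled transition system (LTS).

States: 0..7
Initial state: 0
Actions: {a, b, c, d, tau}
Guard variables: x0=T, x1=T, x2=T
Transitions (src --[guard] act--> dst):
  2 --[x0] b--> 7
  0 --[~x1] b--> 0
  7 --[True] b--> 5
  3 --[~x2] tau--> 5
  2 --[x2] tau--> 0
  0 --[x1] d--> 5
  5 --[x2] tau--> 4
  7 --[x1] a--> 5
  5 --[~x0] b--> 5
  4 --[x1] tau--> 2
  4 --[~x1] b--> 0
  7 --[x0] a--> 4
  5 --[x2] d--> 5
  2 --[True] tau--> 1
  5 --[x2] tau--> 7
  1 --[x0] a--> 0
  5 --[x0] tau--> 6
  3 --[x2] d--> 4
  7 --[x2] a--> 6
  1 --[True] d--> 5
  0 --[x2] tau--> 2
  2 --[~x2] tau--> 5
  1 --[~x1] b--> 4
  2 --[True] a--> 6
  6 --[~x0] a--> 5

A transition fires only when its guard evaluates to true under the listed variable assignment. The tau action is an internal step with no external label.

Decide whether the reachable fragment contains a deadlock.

Reachable = {0,1,2,4,5,6,7}
  0: d→5  tau→2  [deg 2]
  1: a→0  d→5  [deg 2]
  2: a→6  b→7  tau→0  tau→1  [deg 4]
  4: tau→2  [deg 1]
  5: d→5  tau→4  tau→6  tau→7  [deg 4]
  6: ∅  [no exit]
  7: a→4  a→5  a→6  b→5  [deg 4]
witness 6: d·tau

Answer: DEADLOCK at state 6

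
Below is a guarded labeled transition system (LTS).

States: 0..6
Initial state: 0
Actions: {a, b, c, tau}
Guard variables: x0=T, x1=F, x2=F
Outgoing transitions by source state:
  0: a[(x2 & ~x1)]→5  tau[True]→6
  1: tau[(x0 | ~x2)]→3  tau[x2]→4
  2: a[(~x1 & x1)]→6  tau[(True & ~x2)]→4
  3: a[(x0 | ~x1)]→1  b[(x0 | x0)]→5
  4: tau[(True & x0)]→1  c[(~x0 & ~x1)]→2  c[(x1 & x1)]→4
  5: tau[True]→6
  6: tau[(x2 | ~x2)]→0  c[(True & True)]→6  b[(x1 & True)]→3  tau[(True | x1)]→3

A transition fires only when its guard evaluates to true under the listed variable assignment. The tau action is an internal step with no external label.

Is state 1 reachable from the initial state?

Answer: REACHABLE

Analysis:
Guard filter leaves 10 enabled edge(s).
depth 0: {0}
depth 1: {6}  total {0,6}
depth 2: {3}  total {0,3,6}
depth 3: {1,5}  total {0,1,3,5,6}
Reach set: {0,1,3,5,6}
witness 1: tau·tau·a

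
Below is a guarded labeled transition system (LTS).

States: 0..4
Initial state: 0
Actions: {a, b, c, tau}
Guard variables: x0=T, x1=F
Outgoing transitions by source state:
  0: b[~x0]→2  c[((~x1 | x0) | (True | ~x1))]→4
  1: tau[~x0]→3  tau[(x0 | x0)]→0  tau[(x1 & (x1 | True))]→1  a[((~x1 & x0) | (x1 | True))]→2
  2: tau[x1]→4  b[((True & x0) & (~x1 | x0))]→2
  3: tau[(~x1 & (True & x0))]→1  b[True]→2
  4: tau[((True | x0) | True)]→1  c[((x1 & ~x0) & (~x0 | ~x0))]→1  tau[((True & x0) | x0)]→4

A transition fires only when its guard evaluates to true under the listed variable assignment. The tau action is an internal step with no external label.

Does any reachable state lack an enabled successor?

Reachable = {0,1,2,4}
  0: c→4  [1 out]
  1: a→2  tau→0  [2 out]
  2: b→2  [1 out]
  4: tau→1  tau→4  [2 out]

Answer: DEADLOCK-FREE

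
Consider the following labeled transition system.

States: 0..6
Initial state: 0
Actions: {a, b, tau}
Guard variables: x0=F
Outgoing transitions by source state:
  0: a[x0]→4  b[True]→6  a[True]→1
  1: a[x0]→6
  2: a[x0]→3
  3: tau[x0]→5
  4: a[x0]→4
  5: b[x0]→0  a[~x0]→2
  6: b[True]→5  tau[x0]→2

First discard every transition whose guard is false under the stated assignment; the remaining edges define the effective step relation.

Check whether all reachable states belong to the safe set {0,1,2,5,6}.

Allowed set {0,1,2,5,6}
Reachable = {0,1,2,5,6}
  0: safe
  1: safe
  2: safe
  5: safe
  6: safe

Answer: INVARIANT HOLDS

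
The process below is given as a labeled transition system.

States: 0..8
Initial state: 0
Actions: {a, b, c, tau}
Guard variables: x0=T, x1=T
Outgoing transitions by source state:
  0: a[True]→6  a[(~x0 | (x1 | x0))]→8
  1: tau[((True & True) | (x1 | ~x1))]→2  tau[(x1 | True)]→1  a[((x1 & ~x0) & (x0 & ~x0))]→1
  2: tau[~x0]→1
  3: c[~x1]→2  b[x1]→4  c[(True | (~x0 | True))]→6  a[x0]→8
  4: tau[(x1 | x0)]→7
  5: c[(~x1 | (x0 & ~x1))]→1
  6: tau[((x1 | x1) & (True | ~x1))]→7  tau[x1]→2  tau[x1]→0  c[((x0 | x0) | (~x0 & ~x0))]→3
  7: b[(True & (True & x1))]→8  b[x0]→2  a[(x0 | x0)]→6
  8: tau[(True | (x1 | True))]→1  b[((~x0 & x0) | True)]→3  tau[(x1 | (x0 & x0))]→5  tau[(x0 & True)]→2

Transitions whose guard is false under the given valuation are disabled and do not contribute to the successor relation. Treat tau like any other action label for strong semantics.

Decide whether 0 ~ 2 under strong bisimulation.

Answer: NOT BISIMILAR

Trace:
Refine partition for ~:
  π0 = {{0,1,2,3,4,5,6,7,8}}
  π1 = {{0},{1,4},{2,5},{3},{6},{7},{8}}
  π2 = {{0},{1},{2,5},{3},{4},{6},{7},{8}}
8 equivalence class(es) (converged in 3)
0∈{0}, 2∈{2,5}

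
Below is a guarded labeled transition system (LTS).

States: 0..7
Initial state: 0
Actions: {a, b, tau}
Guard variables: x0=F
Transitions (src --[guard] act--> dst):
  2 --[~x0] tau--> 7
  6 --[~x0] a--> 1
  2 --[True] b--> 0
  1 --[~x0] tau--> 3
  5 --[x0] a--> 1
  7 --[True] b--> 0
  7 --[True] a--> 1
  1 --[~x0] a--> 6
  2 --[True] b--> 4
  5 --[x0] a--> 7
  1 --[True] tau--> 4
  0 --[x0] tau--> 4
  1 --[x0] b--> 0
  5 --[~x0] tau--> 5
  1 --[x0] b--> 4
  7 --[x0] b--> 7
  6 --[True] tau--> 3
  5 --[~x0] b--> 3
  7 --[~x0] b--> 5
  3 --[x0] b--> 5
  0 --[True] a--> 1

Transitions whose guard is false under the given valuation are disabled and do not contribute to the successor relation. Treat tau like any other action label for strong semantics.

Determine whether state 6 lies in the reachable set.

14 transition(s) survive guard evaluation.
depth 0: {0}
depth 1: {1}  cumulative {0,1}
depth 2: {3,4,6}  cumulative {0,1,3,4,6}
Reachable = {0,1,3,4,6}
trace reaching 6: a·a

Answer: REACHABLE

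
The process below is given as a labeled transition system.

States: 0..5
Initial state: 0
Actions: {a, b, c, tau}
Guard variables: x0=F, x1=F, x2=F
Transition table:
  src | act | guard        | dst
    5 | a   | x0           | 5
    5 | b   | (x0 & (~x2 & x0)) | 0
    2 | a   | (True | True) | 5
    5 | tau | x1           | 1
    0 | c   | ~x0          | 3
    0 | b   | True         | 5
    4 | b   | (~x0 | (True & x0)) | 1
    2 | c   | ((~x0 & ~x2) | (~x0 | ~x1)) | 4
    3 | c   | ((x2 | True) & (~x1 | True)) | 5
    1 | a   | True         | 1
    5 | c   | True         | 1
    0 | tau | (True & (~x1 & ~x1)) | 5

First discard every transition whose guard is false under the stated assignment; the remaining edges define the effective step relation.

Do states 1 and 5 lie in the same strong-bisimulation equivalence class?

Answer: NOT BISIMILAR

Working:
Compute ~ classes (split until stable):
  P[0] = {{0,1,2,3,4,5}}
  P[1] = {{0},{1},{2},{3,5},{4}}
  P[2] = {{0},{1},{2},{3},{4},{5}}
6 equivalence class(es) (converged in 3)
class of 1: {1}; class of 5: {5}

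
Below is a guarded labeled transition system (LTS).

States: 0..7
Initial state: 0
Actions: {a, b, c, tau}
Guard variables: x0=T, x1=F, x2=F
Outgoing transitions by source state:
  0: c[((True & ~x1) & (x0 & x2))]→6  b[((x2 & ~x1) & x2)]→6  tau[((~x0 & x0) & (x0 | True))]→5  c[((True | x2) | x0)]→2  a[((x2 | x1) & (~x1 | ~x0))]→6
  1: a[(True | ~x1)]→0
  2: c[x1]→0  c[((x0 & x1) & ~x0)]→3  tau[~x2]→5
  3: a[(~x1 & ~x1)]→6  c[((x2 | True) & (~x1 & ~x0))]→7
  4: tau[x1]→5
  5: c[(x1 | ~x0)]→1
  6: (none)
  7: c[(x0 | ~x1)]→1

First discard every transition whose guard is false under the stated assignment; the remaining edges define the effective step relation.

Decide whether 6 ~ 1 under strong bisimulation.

Refine partition for ~:
  π0 = {{0,1,2,3,4,5,6,7}}
  π1 = {{0,7},{1,3},{2},{4,5,6}}
  π2 = {{0},{1},{2},{3},{4,5,6},{7}}
stable after 3 split(s): 6 block(s)
6∈{4,5,6}, 1∈{1}

Answer: NOT BISIMILAR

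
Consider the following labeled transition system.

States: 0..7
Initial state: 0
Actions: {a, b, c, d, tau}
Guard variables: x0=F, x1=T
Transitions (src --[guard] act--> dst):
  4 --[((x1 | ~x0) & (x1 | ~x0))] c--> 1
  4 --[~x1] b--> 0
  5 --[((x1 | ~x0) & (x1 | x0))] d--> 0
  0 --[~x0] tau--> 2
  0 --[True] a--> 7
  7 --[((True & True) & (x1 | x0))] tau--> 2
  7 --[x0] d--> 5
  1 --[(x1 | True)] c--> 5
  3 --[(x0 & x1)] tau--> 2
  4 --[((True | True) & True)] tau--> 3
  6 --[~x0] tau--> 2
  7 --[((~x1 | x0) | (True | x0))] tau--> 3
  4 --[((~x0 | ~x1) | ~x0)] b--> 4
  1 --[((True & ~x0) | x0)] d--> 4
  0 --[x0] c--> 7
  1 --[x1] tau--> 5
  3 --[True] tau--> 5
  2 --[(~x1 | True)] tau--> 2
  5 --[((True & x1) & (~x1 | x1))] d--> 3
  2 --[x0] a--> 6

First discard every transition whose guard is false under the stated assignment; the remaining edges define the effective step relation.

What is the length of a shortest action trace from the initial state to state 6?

Answer: UNREACHABLE

Working:
Breadth-first toward 6:
  Layer 0: {0}
  Layer 1: {2,7}
  Layer 2: {3}
  Layer 3: {5}
6 never appears.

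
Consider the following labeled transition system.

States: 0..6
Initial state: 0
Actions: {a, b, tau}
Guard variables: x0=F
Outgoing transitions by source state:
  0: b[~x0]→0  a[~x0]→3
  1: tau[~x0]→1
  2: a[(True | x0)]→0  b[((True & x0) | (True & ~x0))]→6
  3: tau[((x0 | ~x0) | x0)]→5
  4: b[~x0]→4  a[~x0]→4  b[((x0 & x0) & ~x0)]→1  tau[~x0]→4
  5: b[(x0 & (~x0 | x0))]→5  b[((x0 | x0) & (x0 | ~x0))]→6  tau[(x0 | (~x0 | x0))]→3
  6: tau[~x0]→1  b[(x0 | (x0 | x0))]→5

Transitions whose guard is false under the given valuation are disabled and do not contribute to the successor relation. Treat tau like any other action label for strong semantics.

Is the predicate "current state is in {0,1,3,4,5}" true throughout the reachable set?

Answer: INVARIANT HOLDS

Working:
Inv-set: {0,1,3,4,5}
Reach set: {0,3,5}
  0: ✓
  3: ✓
  5: ✓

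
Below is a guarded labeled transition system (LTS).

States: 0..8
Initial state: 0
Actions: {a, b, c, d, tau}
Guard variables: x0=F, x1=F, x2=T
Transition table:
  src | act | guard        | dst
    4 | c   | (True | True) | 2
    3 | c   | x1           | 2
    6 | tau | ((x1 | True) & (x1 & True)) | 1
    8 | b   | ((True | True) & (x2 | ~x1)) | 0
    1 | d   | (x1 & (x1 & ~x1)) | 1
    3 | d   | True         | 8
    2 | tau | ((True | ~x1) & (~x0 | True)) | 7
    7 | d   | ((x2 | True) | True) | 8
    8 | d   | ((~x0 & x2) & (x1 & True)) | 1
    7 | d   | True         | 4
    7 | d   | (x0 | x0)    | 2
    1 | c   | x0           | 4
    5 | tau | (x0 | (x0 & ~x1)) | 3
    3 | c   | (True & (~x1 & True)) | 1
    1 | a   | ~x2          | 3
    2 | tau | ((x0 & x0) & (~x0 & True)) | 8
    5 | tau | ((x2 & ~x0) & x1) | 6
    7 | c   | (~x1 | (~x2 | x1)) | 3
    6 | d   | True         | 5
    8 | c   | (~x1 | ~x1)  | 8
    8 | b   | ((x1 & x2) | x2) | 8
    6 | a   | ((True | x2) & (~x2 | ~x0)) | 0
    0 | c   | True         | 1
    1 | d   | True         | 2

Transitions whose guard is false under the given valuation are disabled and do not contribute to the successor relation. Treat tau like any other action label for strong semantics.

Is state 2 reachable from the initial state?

14 transition(s) survive guard evaluation.
L0 = {0}
L1 = {1}  now seen {0,1}
L2 = {2}  now seen {0,1,2}
L3 = {7}  now seen {0,1,2,7}
L4 = {3,4,8}  now seen {0,1,2,3,4,7,8}
R = {0,1,2,3,4,7,8}
witness 2: c·d

Answer: REACHABLE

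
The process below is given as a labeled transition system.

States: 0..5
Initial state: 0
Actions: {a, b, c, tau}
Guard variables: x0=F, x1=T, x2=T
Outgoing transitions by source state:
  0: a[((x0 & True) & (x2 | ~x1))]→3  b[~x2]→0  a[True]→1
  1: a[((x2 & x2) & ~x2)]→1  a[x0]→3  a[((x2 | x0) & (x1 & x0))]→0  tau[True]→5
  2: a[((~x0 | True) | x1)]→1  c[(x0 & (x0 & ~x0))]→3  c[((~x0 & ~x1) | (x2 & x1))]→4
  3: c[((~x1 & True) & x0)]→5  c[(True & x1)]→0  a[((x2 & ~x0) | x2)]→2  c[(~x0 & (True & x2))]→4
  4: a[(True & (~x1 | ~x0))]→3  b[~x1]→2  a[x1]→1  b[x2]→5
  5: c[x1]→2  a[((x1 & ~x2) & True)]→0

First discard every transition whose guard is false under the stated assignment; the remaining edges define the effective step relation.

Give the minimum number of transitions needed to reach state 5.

Layered search for 5:
  L0 = {0}
  L1 = {1}
  L2 = {5}
depth(5)=2, e.g. a·tau

Answer: 2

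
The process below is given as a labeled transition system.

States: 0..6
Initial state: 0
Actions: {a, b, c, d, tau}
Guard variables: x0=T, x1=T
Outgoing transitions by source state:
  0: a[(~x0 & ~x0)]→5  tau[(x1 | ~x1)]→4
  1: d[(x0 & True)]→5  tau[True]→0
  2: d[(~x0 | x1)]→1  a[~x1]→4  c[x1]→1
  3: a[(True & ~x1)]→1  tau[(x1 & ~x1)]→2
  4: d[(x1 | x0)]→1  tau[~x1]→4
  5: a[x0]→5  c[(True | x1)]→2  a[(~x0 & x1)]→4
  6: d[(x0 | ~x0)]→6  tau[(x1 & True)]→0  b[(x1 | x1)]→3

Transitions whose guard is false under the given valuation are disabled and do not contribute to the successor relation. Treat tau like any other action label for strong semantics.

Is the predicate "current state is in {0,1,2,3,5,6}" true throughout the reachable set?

Safe = {0,1,2,3,5,6}
Reach set: {0,1,2,4,5}
  0: safe
  1: safe
  2: safe
  4: outside
  5: safe
counterexample path to 4: tau

Answer: INVARIANT VIOLATED at state 4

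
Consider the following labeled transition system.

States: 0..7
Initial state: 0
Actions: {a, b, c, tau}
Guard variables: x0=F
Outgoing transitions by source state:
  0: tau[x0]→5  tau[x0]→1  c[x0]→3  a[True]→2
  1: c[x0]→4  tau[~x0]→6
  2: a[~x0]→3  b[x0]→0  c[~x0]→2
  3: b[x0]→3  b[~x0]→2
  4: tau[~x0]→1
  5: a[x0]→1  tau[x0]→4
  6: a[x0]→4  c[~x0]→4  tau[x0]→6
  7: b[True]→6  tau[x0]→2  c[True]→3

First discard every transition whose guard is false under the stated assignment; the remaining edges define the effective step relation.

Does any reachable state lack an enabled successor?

Reach set: {0,2,3}
  0: a→2  [deg 1]
  2: a→3  c→2  [deg 2]
  3: b→2  [deg 1]

Answer: DEADLOCK-FREE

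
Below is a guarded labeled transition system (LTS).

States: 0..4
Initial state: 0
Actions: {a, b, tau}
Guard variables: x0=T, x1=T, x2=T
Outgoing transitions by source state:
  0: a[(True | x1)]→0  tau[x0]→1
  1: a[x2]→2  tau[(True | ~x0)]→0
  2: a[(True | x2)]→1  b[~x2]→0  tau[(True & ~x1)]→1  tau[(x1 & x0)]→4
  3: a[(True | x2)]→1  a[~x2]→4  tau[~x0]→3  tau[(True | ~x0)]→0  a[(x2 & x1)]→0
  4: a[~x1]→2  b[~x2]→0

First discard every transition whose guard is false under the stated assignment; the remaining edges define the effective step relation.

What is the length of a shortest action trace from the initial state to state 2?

Layered search for 2:
  L0 = {0}
  L1 = {1}
  L2 = {2}
first hit 2 at d=2 via tau·a

Answer: 2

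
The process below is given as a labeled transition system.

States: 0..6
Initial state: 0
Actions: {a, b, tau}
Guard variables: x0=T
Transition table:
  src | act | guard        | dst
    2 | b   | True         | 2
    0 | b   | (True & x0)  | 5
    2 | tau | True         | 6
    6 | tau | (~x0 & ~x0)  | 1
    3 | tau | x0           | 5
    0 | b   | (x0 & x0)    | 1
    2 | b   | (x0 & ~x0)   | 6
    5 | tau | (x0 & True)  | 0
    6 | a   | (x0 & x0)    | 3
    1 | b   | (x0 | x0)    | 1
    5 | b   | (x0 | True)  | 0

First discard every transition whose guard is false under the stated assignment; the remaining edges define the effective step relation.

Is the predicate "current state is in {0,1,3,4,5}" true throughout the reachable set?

Answer: INVARIANT HOLDS

Trace:
Allowed set {0,1,3,4,5}
Reachable = {0,1,5}
  0: ok
  1: ok
  5: ok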